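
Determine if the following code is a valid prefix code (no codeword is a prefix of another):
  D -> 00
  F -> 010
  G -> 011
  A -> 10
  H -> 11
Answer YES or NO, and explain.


Checking each pair (does one codeword prefix another?):
  D='00' vs F='010': no prefix
  D='00' vs G='011': no prefix
  D='00' vs A='10': no prefix
  D='00' vs H='11': no prefix
  F='010' vs D='00': no prefix
  F='010' vs G='011': no prefix
  F='010' vs A='10': no prefix
  F='010' vs H='11': no prefix
  G='011' vs D='00': no prefix
  G='011' vs F='010': no prefix
  G='011' vs A='10': no prefix
  G='011' vs H='11': no prefix
  A='10' vs D='00': no prefix
  A='10' vs F='010': no prefix
  A='10' vs G='011': no prefix
  A='10' vs H='11': no prefix
  H='11' vs D='00': no prefix
  H='11' vs F='010': no prefix
  H='11' vs G='011': no prefix
  H='11' vs A='10': no prefix
No violation found over all pairs.

YES -- this is a valid prefix code. No codeword is a prefix of any other codeword.


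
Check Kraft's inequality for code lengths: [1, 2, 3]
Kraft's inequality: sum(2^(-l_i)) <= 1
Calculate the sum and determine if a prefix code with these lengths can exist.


Sum = 2^(-1) + 2^(-2) + 2^(-3)
    = 0.5 + 0.25 + 0.125
    = 7/8 = 0.875
Since 0.875 <= 1, Kraft's inequality IS satisfied.
A prefix code with these lengths CAN exist.

Kraft sum = 0.875. Satisfied.


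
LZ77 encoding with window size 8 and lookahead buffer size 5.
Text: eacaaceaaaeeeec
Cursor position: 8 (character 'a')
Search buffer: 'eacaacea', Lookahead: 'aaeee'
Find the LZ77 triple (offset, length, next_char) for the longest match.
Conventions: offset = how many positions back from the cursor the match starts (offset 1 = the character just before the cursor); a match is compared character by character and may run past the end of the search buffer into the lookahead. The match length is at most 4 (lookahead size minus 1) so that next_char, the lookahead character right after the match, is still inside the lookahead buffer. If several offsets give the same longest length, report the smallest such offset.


Try each offset into the search buffer:
  offset=1 (pos 7, char 'a'): match length 2
  offset=2 (pos 6, char 'e'): match length 0
  offset=3 (pos 5, char 'c'): match length 0
  offset=4 (pos 4, char 'a'): match length 1
  offset=5 (pos 3, char 'a'): match length 2
  offset=6 (pos 2, char 'c'): match length 0
  offset=7 (pos 1, char 'a'): match length 1
  offset=8 (pos 0, char 'e'): match length 0
Longest match has length 2, found at offsets 1, 5; take the smallest, offset 1.
next_char = character at position 8 + 2 = 10 -> 'e'

Best match: offset=1, length=2 (matching 'aa' starting at position 7)
LZ77 triple: (1, 2, 'e')


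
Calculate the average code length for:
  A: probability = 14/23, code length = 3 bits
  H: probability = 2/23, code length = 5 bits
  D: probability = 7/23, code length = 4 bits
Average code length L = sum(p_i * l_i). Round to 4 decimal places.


Weighted contributions p_i * l_i:
  A: (14/23) * 3 = 42/23
  H: (2/23) * 5 = 10/23
  D: (7/23) * 4 = 28/23
Sum = (42 + 10 + 28)/23 = 80/23

L = 80/23 = 3.4783 bits/symbol


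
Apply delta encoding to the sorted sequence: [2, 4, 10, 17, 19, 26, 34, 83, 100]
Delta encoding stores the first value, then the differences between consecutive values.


First value: 2
Deltas:
  4 - 2 = 2
  10 - 4 = 6
  17 - 10 = 7
  19 - 17 = 2
  26 - 19 = 7
  34 - 26 = 8
  83 - 34 = 49
  100 - 83 = 17


Delta encoded: [2, 2, 6, 7, 2, 7, 8, 49, 17]


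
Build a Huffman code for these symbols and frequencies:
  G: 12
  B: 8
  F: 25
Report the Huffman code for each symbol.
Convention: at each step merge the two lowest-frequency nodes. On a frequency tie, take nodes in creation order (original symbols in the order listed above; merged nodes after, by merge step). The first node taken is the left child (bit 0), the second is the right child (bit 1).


Huffman tree construction:
Step 1: Merge B(8) + G(12) = 20
Step 2: Merge (B+G)(20) + F(25) = 45
Read each symbol's code off the tree from the root (left child = 0, right child = 1).

Codes:
  G: 01 (length 2)
  B: 00 (length 2)
  F: 1 (length 1)
Average code length: 65/45 = 1.4444 bits/symbol


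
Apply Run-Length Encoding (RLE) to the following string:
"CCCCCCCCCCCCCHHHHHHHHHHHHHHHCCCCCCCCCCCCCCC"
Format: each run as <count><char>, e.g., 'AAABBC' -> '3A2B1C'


Scanning runs left to right:
  i=0: run of 'C' x 13 -> '13C'
  i=13: run of 'H' x 15 -> '15H'
  i=28: run of 'C' x 15 -> '15C'

RLE = 13C15H15C


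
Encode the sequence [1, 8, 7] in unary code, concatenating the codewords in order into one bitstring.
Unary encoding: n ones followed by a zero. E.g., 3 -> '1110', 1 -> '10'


Encode each number as n ones followed by a terminating 0:
  1 -> 10 (2 bits)
  8 -> 111111110 (9 bits)
  7 -> 11111110 (8 bits)
Total length = 2 + 9 + 8 = 19 bits.

Unary([1, 8, 7]) = 1011111111011111110 (19 bits)


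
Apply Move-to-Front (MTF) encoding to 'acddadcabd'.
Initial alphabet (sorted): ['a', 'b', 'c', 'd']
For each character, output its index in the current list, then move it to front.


MTF encoding:
'a': index 0 in ['a', 'b', 'c', 'd'] -> ['a', 'b', 'c', 'd']
'c': index 2 in ['a', 'b', 'c', 'd'] -> ['c', 'a', 'b', 'd']
'd': index 3 in ['c', 'a', 'b', 'd'] -> ['d', 'c', 'a', 'b']
'd': index 0 in ['d', 'c', 'a', 'b'] -> ['d', 'c', 'a', 'b']
'a': index 2 in ['d', 'c', 'a', 'b'] -> ['a', 'd', 'c', 'b']
'd': index 1 in ['a', 'd', 'c', 'b'] -> ['d', 'a', 'c', 'b']
'c': index 2 in ['d', 'a', 'c', 'b'] -> ['c', 'd', 'a', 'b']
'a': index 2 in ['c', 'd', 'a', 'b'] -> ['a', 'c', 'd', 'b']
'b': index 3 in ['a', 'c', 'd', 'b'] -> ['b', 'a', 'c', 'd']
'd': index 3 in ['b', 'a', 'c', 'd'] -> ['d', 'b', 'a', 'c']


Output: [0, 2, 3, 0, 2, 1, 2, 2, 3, 3]


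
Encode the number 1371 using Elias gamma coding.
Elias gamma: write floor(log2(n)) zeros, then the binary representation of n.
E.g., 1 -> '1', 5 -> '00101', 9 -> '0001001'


num_bits = floor(log2(1371)) + 1 = 11
leading_zeros = num_bits - 1 = 10
binary(1371) = 10101011011

Elias gamma(1371) = '0000000000' + '10101011011' = 000000000010101011011 (21 bits)


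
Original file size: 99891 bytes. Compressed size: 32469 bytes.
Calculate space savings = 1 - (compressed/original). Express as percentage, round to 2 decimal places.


ratio = compressed/original = 32469/99891 = 0.325044
savings = 1 - ratio = 1 - 0.325044 = 0.674956
as a percentage: 0.674956 * 100 = 67.5%

Space savings = 1 - 32469/99891 = 67.5%


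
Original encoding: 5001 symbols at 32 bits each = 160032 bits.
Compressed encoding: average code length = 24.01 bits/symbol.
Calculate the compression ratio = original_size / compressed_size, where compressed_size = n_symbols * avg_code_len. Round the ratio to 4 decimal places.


original_size = n_symbols * orig_bits = 5001 * 32 = 160032 bits
compressed_size = n_symbols * avg_code_len = 5001 * 24.01 = 120074.01 bits
ratio = original_size / compressed_size = 160032 / 120074.01 = 1.3328

Compression ratio = 1.3328


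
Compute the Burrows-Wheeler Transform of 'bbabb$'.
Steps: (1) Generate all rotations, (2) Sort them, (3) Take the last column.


Rotations (sorted):
  0: $bbabb -> last char: b
  1: abb$bb -> last char: b
  2: b$bbab -> last char: b
  3: babb$b -> last char: b
  4: bb$bba -> last char: a
  5: bbabb$ -> last char: $


BWT = bbbba$


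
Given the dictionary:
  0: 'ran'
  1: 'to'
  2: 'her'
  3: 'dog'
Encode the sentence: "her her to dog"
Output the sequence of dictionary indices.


Look up each word in the dictionary:
  'her' -> 2
  'her' -> 2
  'to' -> 1
  'dog' -> 3

Encoded: [2, 2, 1, 3]


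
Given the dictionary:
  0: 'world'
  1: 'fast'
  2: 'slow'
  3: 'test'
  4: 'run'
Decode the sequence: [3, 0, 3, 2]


Look up each index in the dictionary:
  3 -> 'test'
  0 -> 'world'
  3 -> 'test'
  2 -> 'slow'

Decoded: "test world test slow"


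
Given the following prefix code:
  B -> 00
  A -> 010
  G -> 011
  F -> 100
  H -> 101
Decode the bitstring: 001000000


Decoding step by step:
Bits 00 -> B
Bits 100 -> F
Bits 00 -> B
Bits 00 -> B


Decoded message: BFBB


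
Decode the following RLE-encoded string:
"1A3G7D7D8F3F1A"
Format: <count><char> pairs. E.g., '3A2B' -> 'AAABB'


Expanding each <count><char> pair:
  1A -> 'A'
  3G -> 'GGG'
  7D -> 'DDDDDDD'
  7D -> 'DDDDDDD'
  8F -> 'FFFFFFFF'
  3F -> 'FFF'
  1A -> 'A'

Decoded = AGGGDDDDDDDDDDDDDDFFFFFFFFFFFA


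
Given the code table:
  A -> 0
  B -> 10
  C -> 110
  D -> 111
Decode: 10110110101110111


Decoding:
10 -> B
110 -> C
110 -> C
10 -> B
111 -> D
0 -> A
111 -> D


Result: BCCBDAD


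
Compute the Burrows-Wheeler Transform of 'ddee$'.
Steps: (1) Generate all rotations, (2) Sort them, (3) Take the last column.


Rotations (sorted):
  0: $ddee -> last char: e
  1: ddee$ -> last char: $
  2: dee$d -> last char: d
  3: e$dde -> last char: e
  4: ee$dd -> last char: d


BWT = e$ded


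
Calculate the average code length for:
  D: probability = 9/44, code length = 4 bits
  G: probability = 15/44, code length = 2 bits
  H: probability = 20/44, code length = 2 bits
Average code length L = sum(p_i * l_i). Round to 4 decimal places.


Weighted contributions p_i * l_i:
  D: (9/44) * 4 = 36/44
  G: (15/44) * 2 = 30/44
  H: (20/44) * 2 = 40/44
Sum = (36 + 30 + 40)/44 = 106/44

L = 106/44 = 2.4091 bits/symbol


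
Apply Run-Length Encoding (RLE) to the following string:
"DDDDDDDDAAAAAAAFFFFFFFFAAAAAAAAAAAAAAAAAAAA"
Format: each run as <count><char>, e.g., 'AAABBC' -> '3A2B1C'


Scanning runs left to right:
  i=0: run of 'D' x 8 -> '8D'
  i=8: run of 'A' x 7 -> '7A'
  i=15: run of 'F' x 8 -> '8F'
  i=23: run of 'A' x 20 -> '20A'

RLE = 8D7A8F20A


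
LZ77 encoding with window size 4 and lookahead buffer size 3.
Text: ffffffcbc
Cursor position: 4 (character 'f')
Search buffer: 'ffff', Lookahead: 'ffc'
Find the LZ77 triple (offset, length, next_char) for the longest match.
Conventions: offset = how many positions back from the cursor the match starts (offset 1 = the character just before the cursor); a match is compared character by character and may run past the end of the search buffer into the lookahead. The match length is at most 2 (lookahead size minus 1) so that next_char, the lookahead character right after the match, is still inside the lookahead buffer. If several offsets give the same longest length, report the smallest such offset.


Try each offset into the search buffer:
  offset=1 (pos 3, char 'f'): match length 2
  offset=2 (pos 2, char 'f'): match length 2
  offset=3 (pos 1, char 'f'): match length 2
  offset=4 (pos 0, char 'f'): match length 2
Longest match has length 2, found at offsets 1, 2, 3, 4; take the smallest, offset 1.
next_char = character at position 4 + 2 = 6 -> 'c'

Best match: offset=1, length=2 (matching 'ff' starting at position 3)
LZ77 triple: (1, 2, 'c')


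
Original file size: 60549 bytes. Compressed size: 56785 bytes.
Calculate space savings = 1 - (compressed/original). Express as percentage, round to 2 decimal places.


ratio = compressed/original = 56785/60549 = 0.937835
savings = 1 - ratio = 1 - 0.937835 = 0.062165
as a percentage: 0.062165 * 100 = 6.22%

Space savings = 1 - 56785/60549 = 6.22%


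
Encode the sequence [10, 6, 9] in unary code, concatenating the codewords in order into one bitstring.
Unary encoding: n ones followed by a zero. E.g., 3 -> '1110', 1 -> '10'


Encode each number as n ones followed by a terminating 0:
  10 -> 11111111110 (11 bits)
  6 -> 1111110 (7 bits)
  9 -> 1111111110 (10 bits)
Total length = 11 + 7 + 10 = 28 bits.

Unary([10, 6, 9]) = 1111111111011111101111111110 (28 bits)


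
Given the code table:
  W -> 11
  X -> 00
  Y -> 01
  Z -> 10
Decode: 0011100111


Decoding:
00 -> X
11 -> W
10 -> Z
01 -> Y
11 -> W


Result: XWZYW


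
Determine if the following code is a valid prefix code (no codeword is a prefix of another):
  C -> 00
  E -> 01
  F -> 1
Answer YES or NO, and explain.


Checking each pair (does one codeword prefix another?):
  C='00' vs E='01': no prefix
  C='00' vs F='1': no prefix
  E='01' vs C='00': no prefix
  E='01' vs F='1': no prefix
  F='1' vs C='00': no prefix
  F='1' vs E='01': no prefix
No violation found over all pairs.

YES -- this is a valid prefix code. No codeword is a prefix of any other codeword.


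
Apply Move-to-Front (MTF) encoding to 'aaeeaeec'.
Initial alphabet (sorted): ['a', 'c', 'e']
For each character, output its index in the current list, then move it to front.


MTF encoding:
'a': index 0 in ['a', 'c', 'e'] -> ['a', 'c', 'e']
'a': index 0 in ['a', 'c', 'e'] -> ['a', 'c', 'e']
'e': index 2 in ['a', 'c', 'e'] -> ['e', 'a', 'c']
'e': index 0 in ['e', 'a', 'c'] -> ['e', 'a', 'c']
'a': index 1 in ['e', 'a', 'c'] -> ['a', 'e', 'c']
'e': index 1 in ['a', 'e', 'c'] -> ['e', 'a', 'c']
'e': index 0 in ['e', 'a', 'c'] -> ['e', 'a', 'c']
'c': index 2 in ['e', 'a', 'c'] -> ['c', 'e', 'a']


Output: [0, 0, 2, 0, 1, 1, 0, 2]


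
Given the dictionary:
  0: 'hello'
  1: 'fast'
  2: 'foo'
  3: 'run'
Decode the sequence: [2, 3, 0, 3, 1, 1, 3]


Look up each index in the dictionary:
  2 -> 'foo'
  3 -> 'run'
  0 -> 'hello'
  3 -> 'run'
  1 -> 'fast'
  1 -> 'fast'
  3 -> 'run'

Decoded: "foo run hello run fast fast run"


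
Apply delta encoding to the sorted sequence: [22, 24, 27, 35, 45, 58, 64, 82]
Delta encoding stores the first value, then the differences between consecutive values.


First value: 22
Deltas:
  24 - 22 = 2
  27 - 24 = 3
  35 - 27 = 8
  45 - 35 = 10
  58 - 45 = 13
  64 - 58 = 6
  82 - 64 = 18


Delta encoded: [22, 2, 3, 8, 10, 13, 6, 18]


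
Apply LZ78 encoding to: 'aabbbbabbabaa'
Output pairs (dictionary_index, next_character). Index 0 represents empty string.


LZ78 encoding steps:
Dictionary: {0: ''}
Step 1: w='' (idx 0), next='a' -> output (0, 'a'), add 'a' as idx 1
Step 2: w='a' (idx 1), next='b' -> output (1, 'b'), add 'ab' as idx 2
Step 3: w='' (idx 0), next='b' -> output (0, 'b'), add 'b' as idx 3
Step 4: w='b' (idx 3), next='b' -> output (3, 'b'), add 'bb' as idx 4
Step 5: w='ab' (idx 2), next='b' -> output (2, 'b'), add 'abb' as idx 5
Step 6: w='ab' (idx 2), next='a' -> output (2, 'a'), add 'aba' as idx 6
Step 7: w='a' (idx 1), end of input -> output (1, '')


Encoded: [(0, 'a'), (1, 'b'), (0, 'b'), (3, 'b'), (2, 'b'), (2, 'a'), (1, '')]


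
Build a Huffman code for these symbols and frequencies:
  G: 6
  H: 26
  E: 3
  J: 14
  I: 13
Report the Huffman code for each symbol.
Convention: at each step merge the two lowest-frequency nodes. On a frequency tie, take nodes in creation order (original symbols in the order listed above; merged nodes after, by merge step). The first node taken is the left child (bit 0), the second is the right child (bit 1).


Huffman tree construction:
Step 1: Merge E(3) + G(6) = 9
Step 2: Merge (E+G)(9) + I(13) = 22
Step 3: Merge J(14) + ((E+G)+I)(22) = 36
Step 4: Merge H(26) + (J+((E+G)+I))(36) = 62
Read each symbol's code off the tree from the root (left child = 0, right child = 1).

Codes:
  G: 1101 (length 4)
  H: 0 (length 1)
  E: 1100 (length 4)
  J: 10 (length 2)
  I: 111 (length 3)
Average code length: 129/62 = 2.0806 bits/symbol


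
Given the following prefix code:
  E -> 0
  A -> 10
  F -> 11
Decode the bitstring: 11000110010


Decoding step by step:
Bits 11 -> F
Bits 0 -> E
Bits 0 -> E
Bits 0 -> E
Bits 11 -> F
Bits 0 -> E
Bits 0 -> E
Bits 10 -> A


Decoded message: FEEEFEEA


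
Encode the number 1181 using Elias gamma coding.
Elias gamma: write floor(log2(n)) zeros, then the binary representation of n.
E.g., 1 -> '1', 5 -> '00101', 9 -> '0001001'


num_bits = floor(log2(1181)) + 1 = 11
leading_zeros = num_bits - 1 = 10
binary(1181) = 10010011101

Elias gamma(1181) = '0000000000' + '10010011101' = 000000000010010011101 (21 bits)


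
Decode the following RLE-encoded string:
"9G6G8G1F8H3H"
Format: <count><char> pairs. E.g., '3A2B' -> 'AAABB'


Expanding each <count><char> pair:
  9G -> 'GGGGGGGGG'
  6G -> 'GGGGGG'
  8G -> 'GGGGGGGG'
  1F -> 'F'
  8H -> 'HHHHHHHH'
  3H -> 'HHH'

Decoded = GGGGGGGGGGGGGGGGGGGGGGGFHHHHHHHHHHH


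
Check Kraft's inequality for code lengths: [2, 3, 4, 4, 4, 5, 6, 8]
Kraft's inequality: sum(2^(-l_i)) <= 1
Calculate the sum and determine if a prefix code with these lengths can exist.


Sum = 2^(-2) + 2^(-3) + 2^(-4) + 2^(-4) + 2^(-4) + 2^(-5) + 2^(-6) + 2^(-8)
    = 0.25 + 0.125 + 0.0625 + 0.0625 + 0.0625 + 0.03125 + 0.015625 + 0.00390625
    = 157/256 = 0.61328125
Since 0.61328125 <= 1, Kraft's inequality IS satisfied.
A prefix code with these lengths CAN exist.

Kraft sum = 0.61328125. Satisfied.


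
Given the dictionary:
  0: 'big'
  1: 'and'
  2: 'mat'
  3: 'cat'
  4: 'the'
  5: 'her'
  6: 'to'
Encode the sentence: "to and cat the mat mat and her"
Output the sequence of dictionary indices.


Look up each word in the dictionary:
  'to' -> 6
  'and' -> 1
  'cat' -> 3
  'the' -> 4
  'mat' -> 2
  'mat' -> 2
  'and' -> 1
  'her' -> 5

Encoded: [6, 1, 3, 4, 2, 2, 1, 5]


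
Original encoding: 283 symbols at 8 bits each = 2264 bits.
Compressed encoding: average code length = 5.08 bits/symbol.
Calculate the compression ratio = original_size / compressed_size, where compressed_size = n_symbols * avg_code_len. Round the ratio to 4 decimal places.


original_size = n_symbols * orig_bits = 283 * 8 = 2264 bits
compressed_size = n_symbols * avg_code_len = 283 * 5.08 = 1437.64 bits
ratio = original_size / compressed_size = 2264 / 1437.64 = 1.5748

Compression ratio = 1.5748


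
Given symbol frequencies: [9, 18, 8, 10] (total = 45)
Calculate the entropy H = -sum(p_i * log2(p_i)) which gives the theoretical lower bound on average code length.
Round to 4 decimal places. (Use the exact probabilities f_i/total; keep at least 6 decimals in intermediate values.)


Per-symbol terms -p_i * log2(p_i) with p_i = f_i/45:
  p = 9/45 = 0.200000: log2(p) = -2.321928, -p*log2(p) = 0.464386
  p = 18/45 = 0.400000: log2(p) = -1.321928, -p*log2(p) = 0.528771
  p = 8/45 = 0.177778: log2(p) = -2.491853, -p*log2(p) = 0.442996
  p = 10/45 = 0.222222: log2(p) = -2.169925, -p*log2(p) = 0.482206
H = 0.464386 + 0.528771 + 0.442996 + 0.482206 = 1.918359

H = 1.9184 bits/symbol


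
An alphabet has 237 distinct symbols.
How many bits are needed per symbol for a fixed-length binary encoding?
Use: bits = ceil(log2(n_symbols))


log2(237) = 7.8887
Bracket: 2^7 = 128 < 237 <= 2^8 = 256
So ceil(log2(237)) = 8

bits = ceil(log2(237)) = ceil(7.8887) = 8 bits


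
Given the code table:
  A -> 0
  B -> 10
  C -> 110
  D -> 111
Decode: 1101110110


Decoding:
110 -> C
111 -> D
0 -> A
110 -> C


Result: CDAC


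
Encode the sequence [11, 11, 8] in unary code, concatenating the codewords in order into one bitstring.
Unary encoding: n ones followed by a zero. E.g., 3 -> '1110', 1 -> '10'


Encode each number as n ones followed by a terminating 0:
  11 -> 111111111110 (12 bits)
  11 -> 111111111110 (12 bits)
  8 -> 111111110 (9 bits)
Total length = 12 + 12 + 9 = 33 bits.

Unary([11, 11, 8]) = 111111111110111111111110111111110 (33 bits)


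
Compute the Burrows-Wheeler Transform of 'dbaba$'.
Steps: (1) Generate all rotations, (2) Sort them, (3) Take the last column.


Rotations (sorted):
  0: $dbaba -> last char: a
  1: a$dbab -> last char: b
  2: aba$db -> last char: b
  3: ba$dba -> last char: a
  4: baba$d -> last char: d
  5: dbaba$ -> last char: $


BWT = abbad$


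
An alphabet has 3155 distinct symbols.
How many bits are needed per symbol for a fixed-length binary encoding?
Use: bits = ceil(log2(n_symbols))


log2(3155) = 11.6234
Bracket: 2^11 = 2048 < 3155 <= 2^12 = 4096
So ceil(log2(3155)) = 12

bits = ceil(log2(3155)) = ceil(11.6234) = 12 bits


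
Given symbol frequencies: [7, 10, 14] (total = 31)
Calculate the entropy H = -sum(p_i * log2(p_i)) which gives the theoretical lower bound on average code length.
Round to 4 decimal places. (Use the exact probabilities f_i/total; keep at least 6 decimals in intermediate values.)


Per-symbol terms -p_i * log2(p_i) with p_i = f_i/31:
  p = 7/31 = 0.225806: log2(p) = -2.146841, -p*log2(p) = 0.484771
  p = 10/31 = 0.322581: log2(p) = -1.632268, -p*log2(p) = 0.526538
  p = 14/31 = 0.451613: log2(p) = -1.146841, -p*log2(p) = 0.517928
H = 0.484771 + 0.526538 + 0.517928 = 1.529237

H = 1.5292 bits/symbol


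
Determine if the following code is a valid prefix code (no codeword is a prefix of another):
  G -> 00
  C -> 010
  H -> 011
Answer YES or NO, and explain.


Checking each pair (does one codeword prefix another?):
  G='00' vs C='010': no prefix
  G='00' vs H='011': no prefix
  C='010' vs G='00': no prefix
  C='010' vs H='011': no prefix
  H='011' vs G='00': no prefix
  H='011' vs C='010': no prefix
No violation found over all pairs.

YES -- this is a valid prefix code. No codeword is a prefix of any other codeword.


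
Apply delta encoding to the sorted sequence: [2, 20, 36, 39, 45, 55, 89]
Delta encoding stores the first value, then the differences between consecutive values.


First value: 2
Deltas:
  20 - 2 = 18
  36 - 20 = 16
  39 - 36 = 3
  45 - 39 = 6
  55 - 45 = 10
  89 - 55 = 34


Delta encoded: [2, 18, 16, 3, 6, 10, 34]


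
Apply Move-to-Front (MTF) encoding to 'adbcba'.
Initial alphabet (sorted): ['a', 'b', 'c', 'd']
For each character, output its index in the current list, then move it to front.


MTF encoding:
'a': index 0 in ['a', 'b', 'c', 'd'] -> ['a', 'b', 'c', 'd']
'd': index 3 in ['a', 'b', 'c', 'd'] -> ['d', 'a', 'b', 'c']
'b': index 2 in ['d', 'a', 'b', 'c'] -> ['b', 'd', 'a', 'c']
'c': index 3 in ['b', 'd', 'a', 'c'] -> ['c', 'b', 'd', 'a']
'b': index 1 in ['c', 'b', 'd', 'a'] -> ['b', 'c', 'd', 'a']
'a': index 3 in ['b', 'c', 'd', 'a'] -> ['a', 'b', 'c', 'd']


Output: [0, 3, 2, 3, 1, 3]


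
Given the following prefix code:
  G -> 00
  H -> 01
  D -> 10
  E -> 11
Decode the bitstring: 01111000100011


Decoding step by step:
Bits 01 -> H
Bits 11 -> E
Bits 10 -> D
Bits 00 -> G
Bits 10 -> D
Bits 00 -> G
Bits 11 -> E


Decoded message: HEDGDGE


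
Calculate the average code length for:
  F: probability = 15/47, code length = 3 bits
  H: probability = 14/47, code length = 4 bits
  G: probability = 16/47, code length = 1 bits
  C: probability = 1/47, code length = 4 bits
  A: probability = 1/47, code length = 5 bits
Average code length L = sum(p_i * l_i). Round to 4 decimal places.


Weighted contributions p_i * l_i:
  F: (15/47) * 3 = 45/47
  H: (14/47) * 4 = 56/47
  G: (16/47) * 1 = 16/47
  C: (1/47) * 4 = 4/47
  A: (1/47) * 5 = 5/47
Sum = (45 + 56 + 16 + 4 + 5)/47 = 126/47

L = 126/47 = 2.6809 bits/symbol


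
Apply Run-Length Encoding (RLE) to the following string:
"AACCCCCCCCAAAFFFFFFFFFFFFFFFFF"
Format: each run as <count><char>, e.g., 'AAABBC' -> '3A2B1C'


Scanning runs left to right:
  i=0: run of 'A' x 2 -> '2A'
  i=2: run of 'C' x 8 -> '8C'
  i=10: run of 'A' x 3 -> '3A'
  i=13: run of 'F' x 17 -> '17F'

RLE = 2A8C3A17F


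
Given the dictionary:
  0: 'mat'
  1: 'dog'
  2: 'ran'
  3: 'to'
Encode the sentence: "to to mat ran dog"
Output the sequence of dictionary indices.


Look up each word in the dictionary:
  'to' -> 3
  'to' -> 3
  'mat' -> 0
  'ran' -> 2
  'dog' -> 1

Encoded: [3, 3, 0, 2, 1]


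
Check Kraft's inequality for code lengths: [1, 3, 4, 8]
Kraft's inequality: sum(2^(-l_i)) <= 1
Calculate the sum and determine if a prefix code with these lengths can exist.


Sum = 2^(-1) + 2^(-3) + 2^(-4) + 2^(-8)
    = 0.5 + 0.125 + 0.0625 + 0.00390625
    = 177/256 = 0.69140625
Since 0.69140625 <= 1, Kraft's inequality IS satisfied.
A prefix code with these lengths CAN exist.

Kraft sum = 0.69140625. Satisfied.


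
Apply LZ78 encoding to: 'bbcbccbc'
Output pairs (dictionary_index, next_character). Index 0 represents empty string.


LZ78 encoding steps:
Dictionary: {0: ''}
Step 1: w='' (idx 0), next='b' -> output (0, 'b'), add 'b' as idx 1
Step 2: w='b' (idx 1), next='c' -> output (1, 'c'), add 'bc' as idx 2
Step 3: w='bc' (idx 2), next='c' -> output (2, 'c'), add 'bcc' as idx 3
Step 4: w='bc' (idx 2), end of input -> output (2, '')


Encoded: [(0, 'b'), (1, 'c'), (2, 'c'), (2, '')]


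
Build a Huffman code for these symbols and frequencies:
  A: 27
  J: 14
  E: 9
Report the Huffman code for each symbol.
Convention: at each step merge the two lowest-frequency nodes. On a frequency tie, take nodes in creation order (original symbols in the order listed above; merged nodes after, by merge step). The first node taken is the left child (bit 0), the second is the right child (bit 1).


Huffman tree construction:
Step 1: Merge E(9) + J(14) = 23
Step 2: Merge (E+J)(23) + A(27) = 50
Read each symbol's code off the tree from the root (left child = 0, right child = 1).

Codes:
  A: 1 (length 1)
  J: 01 (length 2)
  E: 00 (length 2)
Average code length: 73/50 = 1.4600 bits/symbol


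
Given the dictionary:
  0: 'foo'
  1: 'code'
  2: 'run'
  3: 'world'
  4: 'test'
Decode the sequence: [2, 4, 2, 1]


Look up each index in the dictionary:
  2 -> 'run'
  4 -> 'test'
  2 -> 'run'
  1 -> 'code'

Decoded: "run test run code"


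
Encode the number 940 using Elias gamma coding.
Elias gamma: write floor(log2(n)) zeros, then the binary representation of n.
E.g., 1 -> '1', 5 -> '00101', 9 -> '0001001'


num_bits = floor(log2(940)) + 1 = 10
leading_zeros = num_bits - 1 = 9
binary(940) = 1110101100

Elias gamma(940) = '000000000' + '1110101100' = 0000000001110101100 (19 bits)


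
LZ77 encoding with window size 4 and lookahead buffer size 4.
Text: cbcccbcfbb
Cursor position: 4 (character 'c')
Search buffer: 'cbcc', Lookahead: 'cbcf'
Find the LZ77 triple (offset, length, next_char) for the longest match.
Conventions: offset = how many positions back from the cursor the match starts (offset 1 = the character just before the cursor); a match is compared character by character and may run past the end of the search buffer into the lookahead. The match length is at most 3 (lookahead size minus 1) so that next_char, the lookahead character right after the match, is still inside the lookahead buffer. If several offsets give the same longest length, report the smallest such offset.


Try each offset into the search buffer:
  offset=1 (pos 3, char 'c'): match length 1
  offset=2 (pos 2, char 'c'): match length 1
  offset=3 (pos 1, char 'b'): match length 0
  offset=4 (pos 0, char 'c'): match length 3
Longest match has length 3 at offset 4.
next_char = character at position 4 + 3 = 7 -> 'f'

Best match: offset=4, length=3 (matching 'cbc' starting at position 0)
LZ77 triple: (4, 3, 'f')


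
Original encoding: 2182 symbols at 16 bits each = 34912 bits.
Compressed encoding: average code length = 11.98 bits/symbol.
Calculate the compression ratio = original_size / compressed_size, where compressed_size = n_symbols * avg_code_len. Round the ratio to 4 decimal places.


original_size = n_symbols * orig_bits = 2182 * 16 = 34912 bits
compressed_size = n_symbols * avg_code_len = 2182 * 11.98 = 26140.36 bits
ratio = original_size / compressed_size = 34912 / 26140.36 = 1.3356

Compression ratio = 1.3356


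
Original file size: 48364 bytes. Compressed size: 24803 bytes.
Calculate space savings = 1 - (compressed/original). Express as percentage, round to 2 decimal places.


ratio = compressed/original = 24803/48364 = 0.51284
savings = 1 - ratio = 1 - 0.51284 = 0.48716
as a percentage: 0.48716 * 100 = 48.72%

Space savings = 1 - 24803/48364 = 48.72%


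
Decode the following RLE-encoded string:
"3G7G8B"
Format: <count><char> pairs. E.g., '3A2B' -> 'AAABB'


Expanding each <count><char> pair:
  3G -> 'GGG'
  7G -> 'GGGGGGG'
  8B -> 'BBBBBBBB'

Decoded = GGGGGGGGGGBBBBBBBB


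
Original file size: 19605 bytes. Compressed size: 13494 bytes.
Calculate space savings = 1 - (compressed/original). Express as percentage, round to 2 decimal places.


ratio = compressed/original = 13494/19605 = 0.688294
savings = 1 - ratio = 1 - 0.688294 = 0.311706
as a percentage: 0.311706 * 100 = 31.17%

Space savings = 1 - 13494/19605 = 31.17%


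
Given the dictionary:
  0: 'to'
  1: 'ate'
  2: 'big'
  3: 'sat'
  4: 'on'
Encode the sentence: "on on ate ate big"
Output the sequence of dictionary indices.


Look up each word in the dictionary:
  'on' -> 4
  'on' -> 4
  'ate' -> 1
  'ate' -> 1
  'big' -> 2

Encoded: [4, 4, 1, 1, 2]


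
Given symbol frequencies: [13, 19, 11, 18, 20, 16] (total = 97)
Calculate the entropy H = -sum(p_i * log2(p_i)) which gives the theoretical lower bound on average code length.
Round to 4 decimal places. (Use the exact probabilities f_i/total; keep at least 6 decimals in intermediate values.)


Per-symbol terms -p_i * log2(p_i) with p_i = f_i/97:
  p = 13/97 = 0.134021: log2(p) = -2.899473, -p*log2(p) = 0.388589
  p = 19/97 = 0.195876: log2(p) = -2.351985, -p*log2(p) = 0.460698
  p = 11/97 = 0.113402: log2(p) = -3.140481, -p*log2(p) = 0.356137
  p = 18/97 = 0.185567: log2(p) = -2.429988, -p*log2(p) = 0.450926
  p = 20/97 = 0.206186: log2(p) = -2.277985, -p*log2(p) = 0.469688
  p = 16/97 = 0.164948: log2(p) = -2.599913, -p*log2(p) = 0.428852
H = 0.388589 + 0.460698 + 0.356137 + 0.450926 + 0.469688 + 0.428852 = 2.554890

H = 2.5549 bits/symbol


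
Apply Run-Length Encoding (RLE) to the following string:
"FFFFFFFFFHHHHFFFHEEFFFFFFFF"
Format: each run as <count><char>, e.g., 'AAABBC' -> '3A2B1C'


Scanning runs left to right:
  i=0: run of 'F' x 9 -> '9F'
  i=9: run of 'H' x 4 -> '4H'
  i=13: run of 'F' x 3 -> '3F'
  i=16: run of 'H' x 1 -> '1H'
  i=17: run of 'E' x 2 -> '2E'
  i=19: run of 'F' x 8 -> '8F'

RLE = 9F4H3F1H2E8F


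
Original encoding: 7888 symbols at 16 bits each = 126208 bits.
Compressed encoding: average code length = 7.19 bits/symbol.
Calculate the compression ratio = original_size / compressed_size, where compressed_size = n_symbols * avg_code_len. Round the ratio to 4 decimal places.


original_size = n_symbols * orig_bits = 7888 * 16 = 126208 bits
compressed_size = n_symbols * avg_code_len = 7888 * 7.19 = 56714.72 bits
ratio = original_size / compressed_size = 126208 / 56714.72 = 2.2253

Compression ratio = 2.2253


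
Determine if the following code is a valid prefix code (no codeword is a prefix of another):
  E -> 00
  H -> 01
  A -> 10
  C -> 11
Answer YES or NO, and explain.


Checking each pair (does one codeword prefix another?):
  E='00' vs H='01': no prefix
  E='00' vs A='10': no prefix
  E='00' vs C='11': no prefix
  H='01' vs E='00': no prefix
  H='01' vs A='10': no prefix
  H='01' vs C='11': no prefix
  A='10' vs E='00': no prefix
  A='10' vs H='01': no prefix
  A='10' vs C='11': no prefix
  C='11' vs E='00': no prefix
  C='11' vs H='01': no prefix
  C='11' vs A='10': no prefix
No violation found over all pairs.

YES -- this is a valid prefix code. No codeword is a prefix of any other codeword.


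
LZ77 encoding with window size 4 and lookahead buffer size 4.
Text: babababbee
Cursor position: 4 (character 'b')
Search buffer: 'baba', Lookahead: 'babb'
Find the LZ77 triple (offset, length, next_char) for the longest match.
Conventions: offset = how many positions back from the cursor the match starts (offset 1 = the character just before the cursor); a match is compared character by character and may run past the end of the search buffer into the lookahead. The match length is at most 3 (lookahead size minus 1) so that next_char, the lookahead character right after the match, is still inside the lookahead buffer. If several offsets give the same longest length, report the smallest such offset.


Try each offset into the search buffer:
  offset=1 (pos 3, char 'a'): match length 0
  offset=2 (pos 2, char 'b'): match length 3
  offset=3 (pos 1, char 'a'): match length 0
  offset=4 (pos 0, char 'b'): match length 3
Longest match has length 3, found at offsets 2, 4; take the smallest, offset 2.
next_char = character at position 4 + 3 = 7 -> 'b'

Best match: offset=2, length=3 (matching 'bab' starting at position 2)
LZ77 triple: (2, 3, 'b')


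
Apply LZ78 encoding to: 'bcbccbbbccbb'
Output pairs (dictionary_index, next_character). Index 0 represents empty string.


LZ78 encoding steps:
Dictionary: {0: ''}
Step 1: w='' (idx 0), next='b' -> output (0, 'b'), add 'b' as idx 1
Step 2: w='' (idx 0), next='c' -> output (0, 'c'), add 'c' as idx 2
Step 3: w='b' (idx 1), next='c' -> output (1, 'c'), add 'bc' as idx 3
Step 4: w='c' (idx 2), next='b' -> output (2, 'b'), add 'cb' as idx 4
Step 5: w='b' (idx 1), next='b' -> output (1, 'b'), add 'bb' as idx 5
Step 6: w='c' (idx 2), next='c' -> output (2, 'c'), add 'cc' as idx 6
Step 7: w='bb' (idx 5), end of input -> output (5, '')


Encoded: [(0, 'b'), (0, 'c'), (1, 'c'), (2, 'b'), (1, 'b'), (2, 'c'), (5, '')]


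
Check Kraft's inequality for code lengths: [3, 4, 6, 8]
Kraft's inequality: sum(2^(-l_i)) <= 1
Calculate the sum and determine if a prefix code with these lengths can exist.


Sum = 2^(-3) + 2^(-4) + 2^(-6) + 2^(-8)
    = 0.125 + 0.0625 + 0.015625 + 0.00390625
    = 53/256 = 0.20703125
Since 0.20703125 <= 1, Kraft's inequality IS satisfied.
A prefix code with these lengths CAN exist.

Kraft sum = 0.20703125. Satisfied.


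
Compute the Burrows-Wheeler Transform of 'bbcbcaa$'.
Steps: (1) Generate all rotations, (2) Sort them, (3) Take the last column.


Rotations (sorted):
  0: $bbcbcaa -> last char: a
  1: a$bbcbca -> last char: a
  2: aa$bbcbc -> last char: c
  3: bbcbcaa$ -> last char: $
  4: bcaa$bbc -> last char: c
  5: bcbcaa$b -> last char: b
  6: caa$bbcb -> last char: b
  7: cbcaa$bb -> last char: b


BWT = aac$cbbb


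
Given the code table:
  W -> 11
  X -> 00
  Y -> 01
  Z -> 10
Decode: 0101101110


Decoding:
01 -> Y
01 -> Y
10 -> Z
11 -> W
10 -> Z


Result: YYZWZ


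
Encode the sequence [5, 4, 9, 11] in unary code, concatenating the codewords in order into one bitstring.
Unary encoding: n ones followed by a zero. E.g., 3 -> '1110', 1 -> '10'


Encode each number as n ones followed by a terminating 0:
  5 -> 111110 (6 bits)
  4 -> 11110 (5 bits)
  9 -> 1111111110 (10 bits)
  11 -> 111111111110 (12 bits)
Total length = 6 + 5 + 10 + 12 = 33 bits.

Unary([5, 4, 9, 11]) = 111110111101111111110111111111110 (33 bits)


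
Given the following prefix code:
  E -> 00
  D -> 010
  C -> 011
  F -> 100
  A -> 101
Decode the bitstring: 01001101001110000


Decoding step by step:
Bits 010 -> D
Bits 011 -> C
Bits 010 -> D
Bits 011 -> C
Bits 100 -> F
Bits 00 -> E


Decoded message: DCDCFE


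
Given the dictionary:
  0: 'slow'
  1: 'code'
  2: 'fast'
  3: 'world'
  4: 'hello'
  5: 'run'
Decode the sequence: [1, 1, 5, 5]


Look up each index in the dictionary:
  1 -> 'code'
  1 -> 'code'
  5 -> 'run'
  5 -> 'run'

Decoded: "code code run run"


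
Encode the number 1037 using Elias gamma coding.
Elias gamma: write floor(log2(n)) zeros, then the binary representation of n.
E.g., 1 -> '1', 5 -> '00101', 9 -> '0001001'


num_bits = floor(log2(1037)) + 1 = 11
leading_zeros = num_bits - 1 = 10
binary(1037) = 10000001101

Elias gamma(1037) = '0000000000' + '10000001101' = 000000000010000001101 (21 bits)


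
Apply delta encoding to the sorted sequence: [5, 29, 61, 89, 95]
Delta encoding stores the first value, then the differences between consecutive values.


First value: 5
Deltas:
  29 - 5 = 24
  61 - 29 = 32
  89 - 61 = 28
  95 - 89 = 6


Delta encoded: [5, 24, 32, 28, 6]


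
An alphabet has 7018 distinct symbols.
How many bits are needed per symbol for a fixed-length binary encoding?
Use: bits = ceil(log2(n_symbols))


log2(7018) = 12.7768
Bracket: 2^12 = 4096 < 7018 <= 2^13 = 8192
So ceil(log2(7018)) = 13

bits = ceil(log2(7018)) = ceil(12.7768) = 13 bits


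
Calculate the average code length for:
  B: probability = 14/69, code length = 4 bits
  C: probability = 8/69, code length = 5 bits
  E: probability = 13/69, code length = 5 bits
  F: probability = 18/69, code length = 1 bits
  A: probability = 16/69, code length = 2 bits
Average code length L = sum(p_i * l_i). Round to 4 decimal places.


Weighted contributions p_i * l_i:
  B: (14/69) * 4 = 56/69
  C: (8/69) * 5 = 40/69
  E: (13/69) * 5 = 65/69
  F: (18/69) * 1 = 18/69
  A: (16/69) * 2 = 32/69
Sum = (56 + 40 + 65 + 18 + 32)/69 = 211/69

L = 211/69 = 3.0580 bits/symbol


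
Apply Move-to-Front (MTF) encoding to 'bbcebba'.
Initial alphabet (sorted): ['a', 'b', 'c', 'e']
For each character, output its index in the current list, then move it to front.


MTF encoding:
'b': index 1 in ['a', 'b', 'c', 'e'] -> ['b', 'a', 'c', 'e']
'b': index 0 in ['b', 'a', 'c', 'e'] -> ['b', 'a', 'c', 'e']
'c': index 2 in ['b', 'a', 'c', 'e'] -> ['c', 'b', 'a', 'e']
'e': index 3 in ['c', 'b', 'a', 'e'] -> ['e', 'c', 'b', 'a']
'b': index 2 in ['e', 'c', 'b', 'a'] -> ['b', 'e', 'c', 'a']
'b': index 0 in ['b', 'e', 'c', 'a'] -> ['b', 'e', 'c', 'a']
'a': index 3 in ['b', 'e', 'c', 'a'] -> ['a', 'b', 'e', 'c']


Output: [1, 0, 2, 3, 2, 0, 3]


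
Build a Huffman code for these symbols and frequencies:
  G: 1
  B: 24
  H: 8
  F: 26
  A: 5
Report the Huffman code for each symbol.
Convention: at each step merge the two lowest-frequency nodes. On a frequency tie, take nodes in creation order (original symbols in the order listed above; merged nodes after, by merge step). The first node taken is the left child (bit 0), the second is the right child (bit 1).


Huffman tree construction:
Step 1: Merge G(1) + A(5) = 6
Step 2: Merge (G+A)(6) + H(8) = 14
Step 3: Merge ((G+A)+H)(14) + B(24) = 38
Step 4: Merge F(26) + (((G+A)+H)+B)(38) = 64
Read each symbol's code off the tree from the root (left child = 0, right child = 1).

Codes:
  G: 1000 (length 4)
  B: 11 (length 2)
  H: 101 (length 3)
  F: 0 (length 1)
  A: 1001 (length 4)
Average code length: 122/64 = 1.9063 bits/symbol


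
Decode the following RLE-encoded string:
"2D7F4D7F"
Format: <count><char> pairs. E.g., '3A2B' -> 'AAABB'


Expanding each <count><char> pair:
  2D -> 'DD'
  7F -> 'FFFFFFF'
  4D -> 'DDDD'
  7F -> 'FFFFFFF'

Decoded = DDFFFFFFFDDDDFFFFFFF


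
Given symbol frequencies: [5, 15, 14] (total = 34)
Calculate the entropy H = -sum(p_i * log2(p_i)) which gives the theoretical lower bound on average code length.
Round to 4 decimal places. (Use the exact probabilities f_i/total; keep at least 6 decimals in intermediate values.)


Per-symbol terms -p_i * log2(p_i) with p_i = f_i/34:
  p = 5/34 = 0.147059: log2(p) = -2.765535, -p*log2(p) = 0.406696
  p = 15/34 = 0.441176: log2(p) = -1.180572, -p*log2(p) = 0.520841
  p = 14/34 = 0.411765: log2(p) = -1.280108, -p*log2(p) = 0.527103
H = 0.406696 + 0.520841 + 0.527103 = 1.454640

H = 1.4546 bits/symbol


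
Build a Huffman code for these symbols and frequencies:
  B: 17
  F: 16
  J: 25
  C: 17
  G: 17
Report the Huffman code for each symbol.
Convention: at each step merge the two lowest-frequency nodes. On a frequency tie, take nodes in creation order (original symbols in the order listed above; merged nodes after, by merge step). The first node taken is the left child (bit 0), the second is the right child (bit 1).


Huffman tree construction:
Step 1: Merge F(16) + B(17) = 33
Step 2: Merge C(17) + G(17) = 34
Step 3: Merge J(25) + (F+B)(33) = 58
Step 4: Merge (C+G)(34) + (J+(F+B))(58) = 92
Read each symbol's code off the tree from the root (left child = 0, right child = 1).

Codes:
  B: 111 (length 3)
  F: 110 (length 3)
  J: 10 (length 2)
  C: 00 (length 2)
  G: 01 (length 2)
Average code length: 217/92 = 2.3587 bits/symbol


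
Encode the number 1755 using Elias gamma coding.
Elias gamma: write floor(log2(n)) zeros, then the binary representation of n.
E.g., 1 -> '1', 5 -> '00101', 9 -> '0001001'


num_bits = floor(log2(1755)) + 1 = 11
leading_zeros = num_bits - 1 = 10
binary(1755) = 11011011011

Elias gamma(1755) = '0000000000' + '11011011011' = 000000000011011011011 (21 bits)


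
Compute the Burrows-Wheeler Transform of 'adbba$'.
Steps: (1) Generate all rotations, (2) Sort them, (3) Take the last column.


Rotations (sorted):
  0: $adbba -> last char: a
  1: a$adbb -> last char: b
  2: adbba$ -> last char: $
  3: ba$adb -> last char: b
  4: bba$ad -> last char: d
  5: dbba$a -> last char: a


BWT = ab$bda


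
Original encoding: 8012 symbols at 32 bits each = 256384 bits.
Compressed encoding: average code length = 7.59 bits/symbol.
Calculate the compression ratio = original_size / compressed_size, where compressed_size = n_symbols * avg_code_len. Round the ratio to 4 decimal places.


original_size = n_symbols * orig_bits = 8012 * 32 = 256384 bits
compressed_size = n_symbols * avg_code_len = 8012 * 7.59 = 60811.08 bits
ratio = original_size / compressed_size = 256384 / 60811.08 = 4.2161

Compression ratio = 4.2161
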